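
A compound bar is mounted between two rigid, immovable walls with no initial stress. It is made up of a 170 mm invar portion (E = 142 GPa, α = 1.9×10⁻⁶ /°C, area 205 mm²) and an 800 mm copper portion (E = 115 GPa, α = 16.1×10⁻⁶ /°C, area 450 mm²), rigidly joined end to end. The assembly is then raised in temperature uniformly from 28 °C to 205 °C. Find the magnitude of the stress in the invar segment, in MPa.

σ ≈ 535 MPa (compressive)

With the walls removed the bar would change length by δ_free = Σ αᵢΔT Lᵢ = 1.9×10⁻⁶×177×170 + 16.1×10⁻⁶×177×800 = 2.337 mm.
The rigid supports impose zero overall length change; the single axial force P common to all segments must satisfy P Σ Lᵢ/(AᵢEᵢ) = δ_free.
The series flexibility is Σ Lᵢ/(AᵢEᵢ) = 170/(205×142×10³) + 800/(450×115×10³) = 2.13×10⁻⁵ mm/N.
Hence P = δ_free / Σ(L/AE) = 2.337/2.13×10⁻⁵ = 109.7 kN (compressive).
σ_{invar} = P / A = 109700 / 205 = 535.2 MPa.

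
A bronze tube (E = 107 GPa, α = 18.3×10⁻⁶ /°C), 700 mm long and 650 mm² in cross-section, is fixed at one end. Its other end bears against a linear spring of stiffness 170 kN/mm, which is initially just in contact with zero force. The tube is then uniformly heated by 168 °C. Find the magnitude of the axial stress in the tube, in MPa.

The unrestrained thermal change is αΔT L = 18.3×10⁻⁶ × 168 × 700 = 2.152 mm.
Let P be the compressive force at the spring. The tube shortens elastically by PL/(AE) and the spring compresses by P/k; together these equal δ_free.
P [ L/(AE) + 1/k ] = δ_free → P [ 700/(650×107×10³) + 1/(170×10³) ] = 2.152.
P = 2.152 / 1.595×10⁻⁵ = 135000 N.
σ = P/A = 135000/650 = 207.6 MPa.

σ ≈ 208 MPa (compressive)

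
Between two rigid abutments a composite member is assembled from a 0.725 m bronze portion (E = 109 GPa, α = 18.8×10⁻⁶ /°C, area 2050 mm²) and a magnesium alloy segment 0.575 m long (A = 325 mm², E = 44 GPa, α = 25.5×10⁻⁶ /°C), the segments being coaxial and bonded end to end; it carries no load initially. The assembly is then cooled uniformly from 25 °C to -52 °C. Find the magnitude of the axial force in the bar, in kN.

With the walls removed the bar would change length by δ_free = Σ αᵢΔT Lᵢ = 18.8×10⁻⁶×77×725 + 25.5×10⁻⁶×77×575 = 2.179 mm.
Since the ends are fixed, an axial force P builds up, equal in every segment, with P · Σ Lᵢ/(AᵢEᵢ) = δ_free.
Σ Lᵢ/(AᵢEᵢ) = 725/(2050×109×10³) + 575/(325×44×10³) = 4.345×10⁻⁵ mm/N.
P = 2.179 / 4.345×10⁻⁵ = 50130 N = 50.13 kN, tensile.

P ≈ 50.1 kN (tensile)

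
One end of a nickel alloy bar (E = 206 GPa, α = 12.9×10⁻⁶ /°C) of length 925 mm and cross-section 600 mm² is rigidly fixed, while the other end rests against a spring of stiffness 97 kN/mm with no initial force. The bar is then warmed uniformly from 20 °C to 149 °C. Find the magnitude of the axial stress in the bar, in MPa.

σ ≈ 144 MPa (compressive)

The unrestrained thermal change is αΔT L = 12.9×10⁻⁶ × 129 × 925 = 1.539 mm.
Let P be the compressive force at the spring. The bar shortens elastically by PL/(AE) and the spring compresses by P/k; together these equal δ_free.
So P = δ_free / [L/(AE) + 1/k] = 1.539 / [ 925/(600×206×10³) + 1/(97×10³) ].
P = 1.539 / 1.779×10⁻⁵ = 86510 N.
σ = P/A = 86510/600 = 144.2 MPa.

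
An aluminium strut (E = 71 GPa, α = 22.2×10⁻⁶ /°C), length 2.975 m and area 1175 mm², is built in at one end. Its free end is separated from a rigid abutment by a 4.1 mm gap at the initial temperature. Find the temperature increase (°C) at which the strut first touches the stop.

The gap closes when αΔT L = 4.1 mm, since the strut is still unstressed at that instant.
So ΔT = g/(αL) = 4.1/(22.2×10⁻⁶ × 2975) = 62.08 °C.

ΔT ≈ 62.1 °C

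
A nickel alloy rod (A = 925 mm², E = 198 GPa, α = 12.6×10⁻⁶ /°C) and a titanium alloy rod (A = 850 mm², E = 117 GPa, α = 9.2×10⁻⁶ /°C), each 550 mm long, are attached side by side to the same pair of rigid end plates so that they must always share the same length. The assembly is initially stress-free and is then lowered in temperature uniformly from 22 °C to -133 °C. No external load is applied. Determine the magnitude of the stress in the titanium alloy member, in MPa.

Both members must finish at the same length. With the larger α, the nickel alloy tends to over-contract; the plates restrain it, putting the nickel alloy in tension and the titanium alloy in compression. With no external load the two internal forces are equal and opposite, magnitude P.
Setting the final lengths equal and cancelling L: (α₁ − α₂)ΔT = P/(A₁E₁) + P/(A₂E₂).
|α₁ − α₂|·ΔT = 3.4×10⁻⁶ × 155 = 0.000527.
1/(A₁E₁) + 1/(A₂E₂) = 1/(925×198×10³) + 1/(850×117×10³) = 1.552×10⁻⁸ N⁻¹.
So P = 0.000527 / 1.552×10⁻⁸ = 33.97 kN.
σ_{titanium alloy} = P/A₂ = 33970/850 = 39.96 MPa, compressive.

σ ≈ 40 MPa (compressive)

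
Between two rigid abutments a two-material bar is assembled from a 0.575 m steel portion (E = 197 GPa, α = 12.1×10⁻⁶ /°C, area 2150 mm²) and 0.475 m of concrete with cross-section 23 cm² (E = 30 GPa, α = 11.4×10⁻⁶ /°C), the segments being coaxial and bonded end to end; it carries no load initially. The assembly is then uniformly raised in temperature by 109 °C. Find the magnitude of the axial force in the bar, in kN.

P ≈ 164 kN (compressive)

With the walls removed the bar would change length by δ_free = Σ αᵢΔT Lᵢ = 12.1×10⁻⁶×109×575 + 11.4×10⁻⁶×109×475 = 1.349 mm.
The rigid supports impose zero overall length change; the single axial force P common to all segments must satisfy P Σ Lᵢ/(AᵢEᵢ) = δ_free.
The series flexibility is Σ Lᵢ/(AᵢEᵢ) = 575/(2150×197×10³) + 475/(2300×30×10³) = 8.242×10⁻⁶ mm/N.
So P = 1.349 / 8.242×10⁻⁶ = 163.6 kN, compressive.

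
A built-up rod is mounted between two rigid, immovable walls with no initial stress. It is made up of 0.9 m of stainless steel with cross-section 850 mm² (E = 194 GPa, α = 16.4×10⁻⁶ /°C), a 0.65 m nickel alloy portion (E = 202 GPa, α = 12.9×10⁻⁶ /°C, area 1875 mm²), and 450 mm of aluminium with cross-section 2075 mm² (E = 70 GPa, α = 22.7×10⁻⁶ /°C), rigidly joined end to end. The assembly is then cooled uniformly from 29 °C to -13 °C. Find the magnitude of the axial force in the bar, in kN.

Free thermal contraction of the whole bar: Σ αᵢΔT Lᵢ = 16.4×10⁻⁶×42×900 + 12.9×10⁻⁶×42×650 + 22.7×10⁻⁶×42×450 = 1.401 mm.
The rigid supports impose zero overall length change; the single axial force P common to all segments must satisfy P Σ Lᵢ/(AᵢEᵢ) = δ_free.
The series flexibility is Σ Lᵢ/(AᵢEᵢ) = 900/(850×194×10³) + 650/(1875×202×10³) + 450/(2075×70×10³) = 1.027×10⁻⁵ mm/N.
Hence P = δ_free / Σ(L/AE) = 1.401/1.027×10⁻⁵ = 136.4 kN (tensile).

P ≈ 136 kN (tensile)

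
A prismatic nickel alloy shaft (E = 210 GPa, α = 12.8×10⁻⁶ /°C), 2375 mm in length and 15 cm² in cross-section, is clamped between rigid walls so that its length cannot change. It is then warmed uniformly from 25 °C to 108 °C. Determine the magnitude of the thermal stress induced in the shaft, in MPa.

σ ≈ 223 MPa (compressive)

Because both ends are immovable the net strain is zero, and the suppressed thermal strain is αΔT = 12.8×10⁻⁶ × 83 = 1062.4×10⁻⁶.
σ = EαΔT = 210×10³ × 12.8×10⁻⁶ × 83 = 223.1 MPa (compressive; the shaft is trying to expand).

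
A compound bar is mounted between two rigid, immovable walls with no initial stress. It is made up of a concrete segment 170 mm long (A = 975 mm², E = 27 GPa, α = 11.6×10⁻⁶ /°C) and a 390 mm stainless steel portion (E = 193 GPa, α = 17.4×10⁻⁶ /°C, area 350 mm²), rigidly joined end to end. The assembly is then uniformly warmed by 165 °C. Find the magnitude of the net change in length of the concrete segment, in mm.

|ΔL| ≈ 0.438 mm

With the walls removed the bar would change length by δ_free = Σ αᵢΔT Lᵢ = 11.6×10⁻⁶×165×170 + 17.4×10⁻⁶×165×390 = 1.445 mm.
The rigid supports impose zero overall length change; the single axial force P common to all segments must satisfy P Σ Lᵢ/(AᵢEᵢ) = δ_free.
Σ Lᵢ/(AᵢEᵢ) = 170/(975×27×10³) + 390/(350×193×10³) = 1.223×10⁻⁵ mm/N.
Hence P = δ_free / Σ(L/AE) = 1.445/1.223×10⁻⁵ = 118.1 kN (compressive).
For the concrete segment, free thermal change = 11.6×10⁻⁶×165×170 = 0.3254 mm and elastic change from P = 118100×170/(975×27×10³) = 0.763 mm; these oppose, so the net change is 0.438 mm (segment shortens).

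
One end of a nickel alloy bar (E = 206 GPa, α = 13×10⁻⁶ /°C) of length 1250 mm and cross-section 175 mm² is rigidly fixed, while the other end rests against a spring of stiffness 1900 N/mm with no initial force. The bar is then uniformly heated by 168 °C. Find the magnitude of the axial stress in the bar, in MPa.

σ ≈ 27.8 MPa (compressive)

Free thermal expansion: δ_free = αΔT L = 13×10⁻⁶ × 168 × 1250 = 2.73 mm.
Let P be the compressive force at the spring. The bar shortens elastically by PL/(AE) and the spring compresses by P/k; together these equal δ_free.
So P = δ_free / [L/(AE) + 1/k] = 2.73 / [ 1250/(175×206×10³) + 1/(1900) ].
P = 2.73 / 0.000561 = 4866 N.
σ = P/A = 4866/175 = 27.81 MPa.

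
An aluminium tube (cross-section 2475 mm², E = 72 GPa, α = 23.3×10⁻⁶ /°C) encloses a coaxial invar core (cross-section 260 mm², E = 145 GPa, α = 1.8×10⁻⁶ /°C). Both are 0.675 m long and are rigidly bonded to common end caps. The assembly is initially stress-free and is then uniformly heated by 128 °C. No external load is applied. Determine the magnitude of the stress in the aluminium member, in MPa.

Both members must finish at the same length. With the larger α, the aluminium tends to over-expand; the plates restrain it, putting the aluminium in compression and the invar in tension. With no external load the two internal forces are equal and opposite, magnitude P.
Setting the final lengths equal and cancelling L: (α₁ − α₂)ΔT = P/(A₁E₁) + P/(A₂E₂).
|α₁ − α₂|·ΔT = 21.5×10⁻⁶ × 128 = 0.002752.
1/(A₁E₁) + 1/(A₂E₂) = 1/(2475×72×10³) + 1/(260×145×10³) = 3.214×10⁻⁸ N⁻¹.
So P = 0.002752 / 3.214×10⁻⁸ = 85.63 kN.
σ_{aluminium} = P/A₁ = 85630/2475 = 34.6 MPa, compressive.

σ ≈ 34.6 MPa (compressive)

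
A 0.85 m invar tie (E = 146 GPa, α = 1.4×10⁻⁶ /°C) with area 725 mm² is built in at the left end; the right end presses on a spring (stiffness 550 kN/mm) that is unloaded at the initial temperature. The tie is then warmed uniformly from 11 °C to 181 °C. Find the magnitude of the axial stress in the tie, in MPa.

σ ≈ 28.3 MPa (compressive)

If the spring were absent the tie would lengthen by αΔT L = 1.4×10⁻⁶ × 170 × 850 = 0.2023 mm.
With a force P in the spring, the elastic change of the tie is PL/(AE) and that of the spring is P/k; compatibility requires their sum to equal δ_free.
So P = δ_free / [L/(AE) + 1/k] = 0.2023 / [ 850/(725×146×10³) + 1/(550×10³) ].
P = 0.2023 / 9.848×10⁻⁶ = 20540 N.
σ = P/A = 20540/725 = 28.33 MPa.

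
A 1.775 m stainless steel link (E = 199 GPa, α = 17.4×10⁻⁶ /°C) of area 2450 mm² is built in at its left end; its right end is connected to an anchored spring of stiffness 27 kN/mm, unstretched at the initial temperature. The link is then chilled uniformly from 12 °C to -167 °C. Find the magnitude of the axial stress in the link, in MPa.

Free thermal contraction: δ_free = αΔT L = 17.4×10⁻⁶ × 179 × 1775 = 5.528 mm.
Let P be the tensile force in the spring. The link extends elastically by PL/(AE) and the spring stretches by P/k; together these equal δ_free.
So P = δ_free / [L/(AE) + 1/k] = 5.528 / [ 1775/(2450×199×10³) + 1/(27×10³) ].
P = 5.528 / 4.068×10⁻⁵ = 135900 N.
σ = P/A = 135900/2450 = 55.47 MPa.

σ ≈ 55.5 MPa (tensile)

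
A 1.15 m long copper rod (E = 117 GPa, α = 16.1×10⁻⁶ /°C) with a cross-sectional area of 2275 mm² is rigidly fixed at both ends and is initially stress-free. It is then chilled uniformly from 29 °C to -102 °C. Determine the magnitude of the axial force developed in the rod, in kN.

Full restraint means ε = 0, so the stress is σ = EαΔT = 117×10³ × 16.1×10⁻⁶ × 131 = 246.8 MPa.
P = AEαΔT = 2275 × 117×10³ × 16.1×10⁻⁶ × 131 = 561.4 kN (tensile).

P ≈ 561 kN (tensile)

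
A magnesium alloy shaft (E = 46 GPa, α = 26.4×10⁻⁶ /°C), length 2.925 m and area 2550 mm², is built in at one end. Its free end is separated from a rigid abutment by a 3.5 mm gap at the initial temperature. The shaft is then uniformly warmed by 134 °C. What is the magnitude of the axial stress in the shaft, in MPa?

Free thermal elongation = αΔT L = 26.4×10⁻⁶ × 134 × 2925 = 10.35 mm.
The gap closes (δ_free > 3.5 mm) and the wall then resists a further 10.35 − 3.5 = 6.847 mm of expansion.
Compatibility: PL/(AE) = 6.847 mm, so σ = P/A = E × (6.847/2925) = 107.7 MPa.

σ ≈ 108 MPa (compressive)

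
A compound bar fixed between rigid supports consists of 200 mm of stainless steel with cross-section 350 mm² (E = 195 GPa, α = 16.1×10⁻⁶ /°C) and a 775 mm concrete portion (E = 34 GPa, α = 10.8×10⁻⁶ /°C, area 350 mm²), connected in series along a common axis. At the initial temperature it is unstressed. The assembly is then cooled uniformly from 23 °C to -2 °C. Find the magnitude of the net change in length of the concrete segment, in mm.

|ΔL| ≈ 0.068 mm

With the walls removed the bar would change length by δ_free = Σ αᵢΔT Lᵢ = 16.1×10⁻⁶×25×200 + 10.8×10⁻⁶×25×775 = 0.2898 mm.
The walls prevent any net length change, so an axial force P (same in every segment) develops. Compatibility: P · Σ Lᵢ/(AᵢEᵢ) = δ_free.
Σ Lᵢ/(AᵢEᵢ) = 200/(350×195×10³) + 775/(350×34×10³) = 6.806×10⁻⁵ mm/N.
So P = 0.2898 / 6.806×10⁻⁵ = 4.257 kN, tensile.
For the concrete segment, free thermal change = 10.8×10⁻⁶×25×775 = 0.2092 mm and elastic change from P = 4257×775/(350×34×10³) = 0.2773 mm; these oppose, so the net change is 0.068 mm (segment lengthens).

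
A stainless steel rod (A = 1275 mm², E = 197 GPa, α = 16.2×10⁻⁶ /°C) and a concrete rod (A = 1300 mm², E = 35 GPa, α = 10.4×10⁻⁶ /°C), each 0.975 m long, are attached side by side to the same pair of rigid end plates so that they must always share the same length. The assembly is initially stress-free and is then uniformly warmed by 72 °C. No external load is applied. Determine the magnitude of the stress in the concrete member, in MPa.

σ ≈ 12.4 MPa (tensile)

Both members must finish at the same length. With the larger α, the stainless steel tends to over-expand; the plates restrain it, putting the stainless steel in compression and the concrete in tension. With no external load the two internal forces are equal and opposite, magnitude P.
Equating the net (thermal + elastic) strains gives |α₁ − α₂|·ΔT = P·[1/(A₁E₁) + 1/(A₂E₂)].
|α₁ − α₂|·ΔT = 5.8×10⁻⁶ × 72 = 0.0004176.
1/(A₁E₁) + 1/(A₂E₂) = 1/(1275×197×10³) + 1/(1300×35×10³) = 2.596×10⁻⁸ N⁻¹.
So P = 0.0004176 / 2.596×10⁻⁸ = 16.09 kN.
σ_{concrete} = P/A₂ = 16090/1300 = 12.37 MPa, tensile.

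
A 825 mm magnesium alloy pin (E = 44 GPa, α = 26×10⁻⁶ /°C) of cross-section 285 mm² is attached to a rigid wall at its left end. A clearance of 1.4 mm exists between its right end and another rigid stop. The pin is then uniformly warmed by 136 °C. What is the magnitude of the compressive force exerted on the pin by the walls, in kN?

P ≈ 23.1 kN

Unrestrained expansion: δ_free = αΔT L = 26×10⁻⁶ × 136 × 825 = 2.917 mm.
The gap closes (δ_free > 1.4 mm) and the wall then resists a further 2.917 − 1.4 = 1.517 mm of expansion.
Compatibility: PL/(AE) = 1.517 mm, so σ = P/A = E × (1.517/825) = 80.92 MPa.
Force on the wall = σA = 80.92 × 285 mm² = 23.06 kN.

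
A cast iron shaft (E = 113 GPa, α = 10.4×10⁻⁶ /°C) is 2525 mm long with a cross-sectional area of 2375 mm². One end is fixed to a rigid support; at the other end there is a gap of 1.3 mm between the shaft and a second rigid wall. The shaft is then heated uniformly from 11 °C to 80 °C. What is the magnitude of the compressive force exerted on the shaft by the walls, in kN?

Unrestrained expansion: δ_free = αΔT L = 10.4×10⁻⁶ × 69 × 2525 = 1.812 mm.
The gap closes (δ_free > 1.3 mm) and the wall then resists a further 1.812 − 1.3 = 0.5119 mm of expansion.
Compatibility: PL/(AE) = 0.5119 mm, so σ = P/A = E × (0.5119/2525) = 22.91 MPa.
P = σA = 22.91 × 2375 = 54.41 kN.

P ≈ 54.4 kN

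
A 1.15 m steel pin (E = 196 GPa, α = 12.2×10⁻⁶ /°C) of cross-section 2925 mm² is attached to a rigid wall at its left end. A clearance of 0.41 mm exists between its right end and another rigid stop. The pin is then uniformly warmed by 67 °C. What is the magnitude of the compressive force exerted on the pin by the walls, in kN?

Unrestrained expansion: δ_free = αΔT L = 12.2×10⁻⁶ × 67 × 1150 = 0.94 mm.
After closing the 0.41 mm clearance, 0.94 − 0.41 = 0.53 mm of expansion remains to be suppressed by the wall.
Compatibility: PL/(AE) = 0.53 mm, so σ = P/A = E × (0.53/1150) = 90.33 MPa.
P = σA = 90.33 × 2925 = 264.2 kN.

P ≈ 264 kN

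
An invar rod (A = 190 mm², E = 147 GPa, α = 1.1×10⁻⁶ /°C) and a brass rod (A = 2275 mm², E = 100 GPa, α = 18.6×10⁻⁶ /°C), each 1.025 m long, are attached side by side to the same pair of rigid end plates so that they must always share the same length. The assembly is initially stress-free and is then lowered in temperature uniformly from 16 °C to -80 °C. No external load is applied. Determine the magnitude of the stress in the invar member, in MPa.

σ ≈ 220 MPa (compressive)

The brass has the larger α, so on cooling it would change length more than the invar if both were free. The rigid plates force a common final length, so the brass is put into tension and the invar into compression, with equal and opposite forces P (no external load).
Compatibility of the two members (thermal + elastic change equal): (α₁ − α₂)ΔT = P·[1/(A₁E₁) + 1/(A₂E₂)].
|α₁ − α₂|·ΔT = 17.5×10⁻⁶ × 96 = 0.00168.
1/(A₁E₁) + 1/(A₂E₂) = 1/(190×147×10³) + 1/(2275×100×10³) = 4.02×10⁻⁸ N⁻¹.
P = 0.00168 / 4.02×10⁻⁸ = 41790 N = 41.79 kN.
σ_{invar} = P/A₁ = 41790/190 = 220 MPa, compressive.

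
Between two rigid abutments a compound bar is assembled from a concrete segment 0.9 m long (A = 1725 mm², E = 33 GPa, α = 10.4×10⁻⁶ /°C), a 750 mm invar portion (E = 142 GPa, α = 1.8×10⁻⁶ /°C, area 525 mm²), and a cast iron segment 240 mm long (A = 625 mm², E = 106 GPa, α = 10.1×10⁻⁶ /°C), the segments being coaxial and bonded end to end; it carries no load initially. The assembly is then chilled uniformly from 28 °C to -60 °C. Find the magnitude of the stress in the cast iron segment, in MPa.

σ ≈ 62.7 MPa (tensile)

Free thermal contraction of the whole bar: Σ αᵢΔT Lᵢ = 10.4×10⁻⁶×88×900 + 1.8×10⁻⁶×88×750 + 10.1×10⁻⁶×88×240 = 1.156 mm.
The rigid supports impose zero overall length change; the single axial force P common to all segments must satisfy P Σ Lᵢ/(AᵢEᵢ) = δ_free.
Σ Lᵢ/(AᵢEᵢ) = 900/(1725×33×10³) + 750/(525×142×10³) + 240/(625×106×10³) = 2.949×10⁻⁵ mm/N.
P = 1.156 / 2.949×10⁻⁵ = 39190 N = 39.19 kN, tensile.
σ_{cast iron} = P / A = 39190 / 625 = 62.7 MPa.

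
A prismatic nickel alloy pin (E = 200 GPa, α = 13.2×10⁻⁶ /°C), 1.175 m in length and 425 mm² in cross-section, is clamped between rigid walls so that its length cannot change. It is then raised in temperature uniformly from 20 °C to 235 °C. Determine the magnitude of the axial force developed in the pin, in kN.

P ≈ 241 kN (compressive)

The ends cannot move, so σ = EαΔT = 200×10³ × 13.2×10⁻⁶ × 215 = 567.6 MPa.
Then P = σA = 567.6 × 425 mm² = 241.2 kN, compressive.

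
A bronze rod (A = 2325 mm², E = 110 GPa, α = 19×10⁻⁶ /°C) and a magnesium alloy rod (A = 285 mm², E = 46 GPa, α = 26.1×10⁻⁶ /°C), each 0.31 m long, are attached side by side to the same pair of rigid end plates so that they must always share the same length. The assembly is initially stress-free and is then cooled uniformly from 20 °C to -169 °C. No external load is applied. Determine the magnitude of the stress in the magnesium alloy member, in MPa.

σ ≈ 58.7 MPa (tensile)

Both members must finish at the same length. With the larger α, the magnesium alloy tends to over-contract; the plates restrain it, putting the magnesium alloy in tension and the bronze in compression. With no external load the two internal forces are equal and opposite, magnitude P.
Equating the net (thermal + elastic) strains gives |α₁ − α₂|·ΔT = P·[1/(A₁E₁) + 1/(A₂E₂)].
|α₁ − α₂|·ΔT = 7.1×10⁻⁶ × 189 = 0.001342.
1/(A₁E₁) + 1/(A₂E₂) = 1/(2325×110×10³) + 1/(285×46×10³) = 8.019×10⁻⁸ N⁻¹.
So P = 0.001342 / 8.019×10⁻⁸ = 16.73 kN.
σ_{magnesium alloy} = P/A₂ = 16730/285 = 58.72 MPa, tensile.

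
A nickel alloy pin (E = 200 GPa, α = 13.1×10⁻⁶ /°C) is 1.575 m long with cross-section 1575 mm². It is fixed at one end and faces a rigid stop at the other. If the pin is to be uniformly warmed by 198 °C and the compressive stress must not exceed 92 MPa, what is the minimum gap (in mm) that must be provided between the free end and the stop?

Free expansion if unrestrained: δ_free = αΔT L = 13.1×10⁻⁶ × 198 × 1575 = 4.085 mm.
A stress of 92 MPa corresponds to the wall pushing the pin back by σL/E = 92×1575/(200×10³) = 0.7245 mm.
So the gap has to take up the difference, g_min = δ_free − σL/E = 4.085 − 0.7245 = 3.361 mm.

g ≈ 3.36 mm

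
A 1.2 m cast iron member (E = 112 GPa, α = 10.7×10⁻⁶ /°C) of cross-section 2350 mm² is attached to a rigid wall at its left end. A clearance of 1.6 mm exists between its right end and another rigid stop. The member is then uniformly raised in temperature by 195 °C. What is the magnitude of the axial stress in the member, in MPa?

If the wall were absent the member would grow by αΔT L = 10.7×10⁻⁶ × 195 × 1200 = 2.504 mm.
After closing the 1.6 mm clearance, 2.504 − 1.6 = 0.9038 mm of expansion remains to be suppressed by the wall.
So σ = E(δ_free − g)/L = 112×10³ × 0.9038/1200 = 84.35 MPa.

σ ≈ 84.4 MPa (compressive)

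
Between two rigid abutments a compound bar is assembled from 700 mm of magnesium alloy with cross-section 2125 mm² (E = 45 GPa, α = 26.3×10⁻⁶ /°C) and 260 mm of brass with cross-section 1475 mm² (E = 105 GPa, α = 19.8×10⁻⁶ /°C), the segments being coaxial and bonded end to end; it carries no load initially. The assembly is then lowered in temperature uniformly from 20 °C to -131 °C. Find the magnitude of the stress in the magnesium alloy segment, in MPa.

σ ≈ 186 MPa (tensile)

If the supports were absent, the total length change would be Σ αᵢΔT Lᵢ = 26.3×10⁻⁶×151×700 + 19.8×10⁻⁶×151×260 = 3.557 mm.
The rigid supports impose zero overall length change; the single axial force P common to all segments must satisfy P Σ Lᵢ/(AᵢEᵢ) = δ_free.
The series flexibility is Σ Lᵢ/(AᵢEᵢ) = 700/(2125×45×10³) + 260/(1475×105×10³) = 8.999×10⁻⁶ mm/N.
Hence P = δ_free / Σ(L/AE) = 3.557/8.999×10⁻⁶ = 395.3 kN (tensile).
σ_{magnesium alloy} = P / A = 395300 / 2125 = 186 MPa.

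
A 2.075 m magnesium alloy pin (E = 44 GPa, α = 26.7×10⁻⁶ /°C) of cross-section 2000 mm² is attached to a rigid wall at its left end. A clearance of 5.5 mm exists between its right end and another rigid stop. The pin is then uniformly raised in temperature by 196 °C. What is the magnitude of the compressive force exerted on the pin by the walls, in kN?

Free thermal elongation = αΔT L = 26.7×10⁻⁶ × 196 × 2075 = 10.86 mm.
This exceeds the 5.5 mm gap, so the wall pushes back. The portion of expansion that must be recovered elastically is δ_free − gap = 10.86 − 5.5 = 5.359 mm.
That suppressed elongation corresponds to σ = E·Δ/L = 44×10³ × 5.359/2075 = 113.6 MPa.
P = σA = 113.6 × 2000 = 227.3 kN.

P ≈ 227 kN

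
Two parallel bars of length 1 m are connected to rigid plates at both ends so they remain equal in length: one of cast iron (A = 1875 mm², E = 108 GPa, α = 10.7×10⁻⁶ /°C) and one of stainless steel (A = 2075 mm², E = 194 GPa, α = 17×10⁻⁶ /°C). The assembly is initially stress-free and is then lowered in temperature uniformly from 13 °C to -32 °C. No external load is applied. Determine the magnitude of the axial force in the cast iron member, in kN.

P ≈ 38.2 kN (compressive in the cast iron)

Equilibrium of a rigid end plate with no external load gives equal and opposite internal forces ±P in the two members. Since α_{stainless steel} > α_{cast iron}, cooling drives the stainless steel into tension and the cast iron into compression.
Compatibility of the two members (thermal + elastic change equal): (α₁ − α₂)ΔT = P·[1/(A₁E₁) + 1/(A₂E₂)].
|α₁ − α₂|·ΔT = 6.3×10⁻⁶ × 45 = 0.0002835.
1/(A₁E₁) + 1/(A₂E₂) = 1/(1875×108×10³) + 1/(2075×194×10³) = 7.422×10⁻⁹ N⁻¹.
P = 0.0002835 / 7.422×10⁻⁹ = 38200 N = 38.2 kN.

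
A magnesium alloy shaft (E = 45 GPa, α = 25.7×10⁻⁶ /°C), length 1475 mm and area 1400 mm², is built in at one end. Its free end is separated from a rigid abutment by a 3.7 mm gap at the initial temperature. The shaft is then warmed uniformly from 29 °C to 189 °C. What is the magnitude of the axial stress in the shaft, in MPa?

σ ≈ 72.2 MPa (compressive)

If the wall were absent the shaft would grow by αΔT L = 25.7×10⁻⁶ × 160 × 1475 = 6.065 mm.
After closing the 3.7 mm clearance, 6.065 − 3.7 = 2.365 mm of expansion remains to be suppressed by the wall.
So σ = E(δ_free − g)/L = 45×10³ × 2.365/1475 = 72.16 MPa.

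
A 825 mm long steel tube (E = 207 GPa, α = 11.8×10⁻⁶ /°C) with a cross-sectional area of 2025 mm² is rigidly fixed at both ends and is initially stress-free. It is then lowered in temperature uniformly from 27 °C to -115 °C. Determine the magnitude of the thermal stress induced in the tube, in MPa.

σ ≈ 347 MPa (tensile)

With length fixed, the mechanical strain must cancel the thermal strain αΔT = 11.8×10⁻⁶ × 142 = 1675.6×10⁻⁶.
The stress required to suppress this strain is σ = Eε = 207×10³ × 1675.6×10⁻⁶ = 346.8 MPa, tensile since the tube is trying to contract.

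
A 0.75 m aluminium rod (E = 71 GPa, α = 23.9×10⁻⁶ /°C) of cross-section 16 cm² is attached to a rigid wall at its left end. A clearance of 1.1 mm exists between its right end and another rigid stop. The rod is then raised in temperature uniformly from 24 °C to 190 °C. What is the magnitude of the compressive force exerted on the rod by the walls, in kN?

If the wall were absent the rod would grow by αΔT L = 23.9×10⁻⁶ × 166 × 750 = 2.976 mm.
After closing the 1.1 mm clearance, 2.976 − 1.1 = 1.876 mm of expansion remains to be suppressed by the wall.
Compatibility: PL/(AE) = 1.876 mm, so σ = P/A = E × (1.876/750) = 177.6 MPa.
Force on the wall = σA = 177.6 × 1600 mm² = 284.1 kN.

P ≈ 284 kN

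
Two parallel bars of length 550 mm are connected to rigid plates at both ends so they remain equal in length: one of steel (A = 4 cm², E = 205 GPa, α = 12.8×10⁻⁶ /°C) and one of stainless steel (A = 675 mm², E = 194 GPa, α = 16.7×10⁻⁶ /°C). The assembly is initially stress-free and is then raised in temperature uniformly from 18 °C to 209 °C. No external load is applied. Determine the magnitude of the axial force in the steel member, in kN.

P ≈ 37.6 kN (tensile in the steel)

Equilibrium of a rigid end plate with no external load gives equal and opposite internal forces ±P in the two members. Since α_{stainless steel} > α_{steel}, heating drives the stainless steel into compression and the steel into tension.
Compatibility of the two members (thermal + elastic change equal): (α₁ − α₂)ΔT = P·[1/(A₁E₁) + 1/(A₂E₂)].
|α₁ − α₂|·ΔT = 3.9×10⁻⁶ × 191 = 0.0007449.
1/(A₁E₁) + 1/(A₂E₂) = 1/(400×205×10³) + 1/(675×194×10³) = 1.983×10⁻⁸ N⁻¹.
So P = 0.0007449 / 1.983×10⁻⁸ = 37.56 kN.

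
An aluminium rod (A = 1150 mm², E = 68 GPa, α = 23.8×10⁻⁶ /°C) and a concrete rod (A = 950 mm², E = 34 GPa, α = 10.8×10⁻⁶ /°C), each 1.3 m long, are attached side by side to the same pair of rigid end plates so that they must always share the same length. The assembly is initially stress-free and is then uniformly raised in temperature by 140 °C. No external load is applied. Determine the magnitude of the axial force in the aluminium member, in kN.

P ≈ 41.6 kN (compressive in the aluminium)

The aluminium has the larger α, so on heating it would change length more than the concrete if both were free. The rigid plates force a common final length, so the aluminium is put into compression and the concrete into tension, with equal and opposite forces P (no external load).
Setting the final lengths equal and cancelling L: (α₁ − α₂)ΔT = P/(A₁E₁) + P/(A₂E₂).
|α₁ − α₂|·ΔT = 13×10⁻⁶ × 140 = 0.00182.
1/(A₁E₁) + 1/(A₂E₂) = 1/(1150×68×10³) + 1/(950×34×10³) = 4.375×10⁻⁸ N⁻¹.
So P = 0.00182 / 4.375×10⁻⁸ = 41.6 kN.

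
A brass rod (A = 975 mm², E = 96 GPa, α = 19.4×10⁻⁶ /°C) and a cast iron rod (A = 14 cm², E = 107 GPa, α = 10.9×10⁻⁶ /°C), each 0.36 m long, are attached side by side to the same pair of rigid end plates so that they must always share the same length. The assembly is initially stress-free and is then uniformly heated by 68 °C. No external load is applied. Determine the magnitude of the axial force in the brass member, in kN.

Both members must finish at the same length. With the larger α, the brass tends to over-expand; the plates restrain it, putting the brass in compression and the cast iron in tension. With no external load the two internal forces are equal and opposite, magnitude P.
Compatibility of the two members (thermal + elastic change equal): (α₁ − α₂)ΔT = P·[1/(A₁E₁) + 1/(A₂E₂)].
|α₁ − α₂|·ΔT = 8.5×10⁻⁶ × 68 = 0.000578.
1/(A₁E₁) + 1/(A₂E₂) = 1/(975×96×10³) + 1/(1400×107×10³) = 1.736×10⁻⁸ N⁻¹.
P = 0.000578 / 1.736×10⁻⁸ = 33300 N = 33.3 kN.

P ≈ 33.3 kN (compressive in the brass)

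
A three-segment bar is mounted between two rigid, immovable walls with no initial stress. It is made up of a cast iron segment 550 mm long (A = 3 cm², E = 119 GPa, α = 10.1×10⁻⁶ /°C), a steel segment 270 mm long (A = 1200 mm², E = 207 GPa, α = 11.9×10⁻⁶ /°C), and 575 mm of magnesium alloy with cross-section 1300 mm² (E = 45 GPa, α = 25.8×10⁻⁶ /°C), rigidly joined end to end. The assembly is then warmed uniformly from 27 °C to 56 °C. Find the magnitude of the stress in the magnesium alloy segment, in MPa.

Free thermal expansion of the whole bar: Σ αᵢΔT Lᵢ = 10.1×10⁻⁶×29×550 + 11.9×10⁻⁶×29×270 + 25.8×10⁻⁶×29×575 = 0.6845 mm.
Since the ends are fixed, an axial force P builds up, equal in every segment, with P · Σ Lᵢ/(AᵢEᵢ) = δ_free.
Σ Lᵢ/(AᵢEᵢ) = 550/(300×119×10³) + 270/(1200×207×10³) + 575/(1300×45×10³) = 2.632×10⁻⁵ mm/N.
So P = 0.6845 / 2.632×10⁻⁵ = 26 kN, compressive.
σ_{magnesium alloy} = P / A = 26000 / 1300 = 20 MPa.

σ ≈ 20 MPa (compressive)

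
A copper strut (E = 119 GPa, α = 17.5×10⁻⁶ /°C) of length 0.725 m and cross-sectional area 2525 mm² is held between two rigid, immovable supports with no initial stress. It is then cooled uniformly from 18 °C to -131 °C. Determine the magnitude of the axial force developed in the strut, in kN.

The ends cannot move, so σ = EαΔT = 119×10³ × 17.5×10⁻⁶ × 149 = 310.3 MPa.
P = AEαΔT = 2525 × 119×10³ × 17.5×10⁻⁶ × 149 = 783.5 kN (tensile).

P ≈ 783 kN (tensile)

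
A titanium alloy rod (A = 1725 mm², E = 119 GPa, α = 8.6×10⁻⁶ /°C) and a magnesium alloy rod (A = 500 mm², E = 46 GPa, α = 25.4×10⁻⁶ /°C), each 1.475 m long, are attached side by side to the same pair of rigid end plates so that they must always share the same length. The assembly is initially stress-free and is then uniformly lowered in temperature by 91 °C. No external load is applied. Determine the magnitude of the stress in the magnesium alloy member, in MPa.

The magnesium alloy has the larger α, so on cooling it would change length more than the titanium alloy if both were free. The rigid plates force a common final length, so the magnesium alloy is put into tension and the titanium alloy into compression, with equal and opposite forces P (no external load).
Setting the final lengths equal and cancelling L: (α₁ − α₂)ΔT = P/(A₁E₁) + P/(A₂E₂).
|α₁ − α₂|·ΔT = 16.8×10⁻⁶ × 91 = 0.001529.
1/(A₁E₁) + 1/(A₂E₂) = 1/(1725×119×10³) + 1/(500×46×10³) = 4.835×10⁻⁸ N⁻¹.
So P = 0.001529 / 4.835×10⁻⁸ = 31.62 kN.
σ_{magnesium alloy} = P/A₂ = 31620/500 = 63.24 MPa, tensile.

σ ≈ 63.2 MPa (tensile)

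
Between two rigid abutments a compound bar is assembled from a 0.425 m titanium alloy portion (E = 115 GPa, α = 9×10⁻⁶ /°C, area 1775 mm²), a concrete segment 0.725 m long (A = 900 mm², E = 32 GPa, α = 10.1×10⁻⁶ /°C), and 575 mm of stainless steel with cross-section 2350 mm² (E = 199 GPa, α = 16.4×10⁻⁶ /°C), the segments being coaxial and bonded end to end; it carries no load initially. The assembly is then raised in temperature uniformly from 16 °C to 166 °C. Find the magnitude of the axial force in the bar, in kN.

With the walls removed the bar would change length by δ_free = Σ αᵢΔT Lᵢ = 9×10⁻⁶×150×425 + 10.1×10⁻⁶×150×725 + 16.4×10⁻⁶×150×575 = 3.087 mm.
The rigid supports impose zero overall length change; the single axial force P common to all segments must satisfy P Σ Lᵢ/(AᵢEᵢ) = δ_free.
The series flexibility is Σ Lᵢ/(AᵢEᵢ) = 425/(1775×115×10³) + 725/(900×32×10³) + 575/(2350×199×10³) = 2.849×10⁻⁵ mm/N.
So P = 3.087 / 2.849×10⁻⁵ = 108.4 kN, compressive.

P ≈ 108 kN (compressive)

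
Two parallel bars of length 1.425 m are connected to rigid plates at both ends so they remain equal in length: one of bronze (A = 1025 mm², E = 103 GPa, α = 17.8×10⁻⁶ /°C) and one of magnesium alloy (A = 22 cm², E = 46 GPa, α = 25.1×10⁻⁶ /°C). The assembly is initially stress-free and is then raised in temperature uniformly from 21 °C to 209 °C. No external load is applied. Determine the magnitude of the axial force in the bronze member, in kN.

Equilibrium of a rigid end plate with no external load gives equal and opposite internal forces ±P in the two members. Since α_{magnesium alloy} > α_{bronze}, heating drives the magnesium alloy into compression and the bronze into tension.
Equating the net (thermal + elastic) strains gives |α₁ − α₂|·ΔT = P·[1/(A₁E₁) + 1/(A₂E₂)].
|α₁ − α₂|·ΔT = 7.3×10⁻⁶ × 188 = 0.001372.
1/(A₁E₁) + 1/(A₂E₂) = 1/(1025×103×10³) + 1/(2200×46×10³) = 1.935×10⁻⁸ N⁻¹.
So P = 0.001372 / 1.935×10⁻⁸ = 70.91 kN.

P ≈ 70.9 kN (tensile in the bronze)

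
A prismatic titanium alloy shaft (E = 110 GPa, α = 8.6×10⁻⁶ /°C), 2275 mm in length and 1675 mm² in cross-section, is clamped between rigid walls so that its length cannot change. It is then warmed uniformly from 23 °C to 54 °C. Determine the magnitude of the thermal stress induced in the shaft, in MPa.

σ ≈ 29.3 MPa (compressive)

With length fixed, the mechanical strain must cancel the thermal strain αΔT = 8.6×10⁻⁶ × 31 = 266.6×10⁻⁶.
σ = EαΔT = 110×10³ × 8.6×10⁻⁶ × 31 = 29.33 MPa (compressive; the shaft is trying to expand).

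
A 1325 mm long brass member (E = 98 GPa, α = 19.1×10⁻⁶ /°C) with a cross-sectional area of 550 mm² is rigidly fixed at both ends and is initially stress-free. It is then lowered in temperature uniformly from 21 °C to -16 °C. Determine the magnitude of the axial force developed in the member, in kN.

With zero net strain, σ = E·αΔT = 98 GPa × 19.1×10⁻⁶ × 37 = 69.26 MPa.
Then P = σA = 69.26 × 550 mm² = 38.09 kN, tensile.

P ≈ 38.1 kN (tensile)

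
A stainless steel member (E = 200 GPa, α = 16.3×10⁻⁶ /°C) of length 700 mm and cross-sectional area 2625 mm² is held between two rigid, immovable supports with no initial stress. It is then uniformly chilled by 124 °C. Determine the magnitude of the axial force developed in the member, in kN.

The ends cannot move, so σ = EαΔT = 200×10³ × 16.3×10⁻⁶ × 124 = 404.2 MPa.
Axial force P = σA = 404.2 × 2625 = 1.061×10⁶ N = 1061 kN, tensile.

P ≈ 1060 kN (tensile)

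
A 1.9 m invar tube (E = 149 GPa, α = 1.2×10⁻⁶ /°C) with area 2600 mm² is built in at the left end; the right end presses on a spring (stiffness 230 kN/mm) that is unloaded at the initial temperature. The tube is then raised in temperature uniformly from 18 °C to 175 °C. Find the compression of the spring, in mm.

δ ≈ 0.168 mm

If the spring were absent the tube would lengthen by αΔT L = 1.2×10⁻⁶ × 157 × 1900 = 0.358 mm.
Let P be the compressive force at the spring. The tube shortens elastically by PL/(AE) and the spring compresses by P/k; together these equal δ_free.
P [ L/(AE) + 1/k ] = δ_free → P [ 1900/(2600×149×10³) + 1/(230×10³) ] = 0.358.
P = 0.358 / 9.252×10⁻⁶ = 38690 N.
Spring compression = P/k = 38690/(230×10³) = 0.1682 mm.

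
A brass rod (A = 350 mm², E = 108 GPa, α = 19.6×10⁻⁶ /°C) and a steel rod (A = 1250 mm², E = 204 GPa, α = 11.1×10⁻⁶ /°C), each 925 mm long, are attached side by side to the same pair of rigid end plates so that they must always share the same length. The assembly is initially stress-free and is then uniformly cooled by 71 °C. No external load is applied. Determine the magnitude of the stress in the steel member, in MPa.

σ ≈ 15.9 MPa (compressive)

The brass has the larger α, so on cooling it would change length more than the steel if both were free. The rigid plates force a common final length, so the brass is put into tension and the steel into compression, with equal and opposite forces P (no external load).
Setting the final lengths equal and cancelling L: (α₁ − α₂)ΔT = P/(A₁E₁) + P/(A₂E₂).
|α₁ − α₂|·ΔT = 8.5×10⁻⁶ × 71 = 0.0006035.
1/(A₁E₁) + 1/(A₂E₂) = 1/(350×108×10³) + 1/(1250×204×10³) = 3.038×10⁻⁸ N⁻¹.
So P = 0.0006035 / 3.038×10⁻⁸ = 19.87 kN.
σ_{steel} = P/A₂ = 19870/1250 = 15.89 MPa, compressive.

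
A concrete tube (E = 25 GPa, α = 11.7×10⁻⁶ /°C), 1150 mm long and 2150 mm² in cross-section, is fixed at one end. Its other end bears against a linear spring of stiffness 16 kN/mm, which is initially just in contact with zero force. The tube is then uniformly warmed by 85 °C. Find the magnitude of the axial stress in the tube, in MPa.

Free thermal expansion: δ_free = αΔT L = 11.7×10⁻⁶ × 85 × 1150 = 1.144 mm.
With a force P in the spring, the elastic change of the tube is PL/(AE) and that of the spring is P/k; compatibility requires their sum to equal δ_free.
So P = δ_free / [L/(AE) + 1/k] = 1.144 / [ 1150/(2150×25×10³) + 1/(16×10³) ].
P = 1.144 / 8.39×10⁻⁵ = 13630 N.
σ = P/A = 13630/2150 = 6.341 MPa.

σ ≈ 6.34 MPa (compressive)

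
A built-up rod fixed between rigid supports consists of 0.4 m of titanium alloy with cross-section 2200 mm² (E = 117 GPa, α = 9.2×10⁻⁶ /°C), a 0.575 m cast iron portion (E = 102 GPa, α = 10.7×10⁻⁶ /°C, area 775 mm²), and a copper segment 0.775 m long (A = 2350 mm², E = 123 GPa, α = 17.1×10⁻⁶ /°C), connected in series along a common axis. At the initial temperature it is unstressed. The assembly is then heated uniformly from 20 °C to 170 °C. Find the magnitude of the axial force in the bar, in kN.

P ≈ 301 kN (compressive)

Free thermal expansion of the whole bar: Σ αᵢΔT Lᵢ = 9.2×10⁻⁶×150×400 + 10.7×10⁻⁶×150×575 + 17.1×10⁻⁶×150×775 = 3.463 mm.
The rigid supports impose zero overall length change; the single axial force P common to all segments must satisfy P Σ Lᵢ/(AᵢEᵢ) = δ_free.
Σ Lᵢ/(AᵢEᵢ) = 400/(2200×117×10³) + 575/(775×102×10³) + 775/(2350×123×10³) = 1.151×10⁻⁵ mm/N.
Hence P = δ_free / Σ(L/AE) = 3.463/1.151×10⁻⁵ = 300.9 kN (compressive).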